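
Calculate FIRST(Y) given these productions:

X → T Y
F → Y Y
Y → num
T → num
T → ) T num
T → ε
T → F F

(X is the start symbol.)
To compute FIRST(Y), examine every production with Y on the left-hand side, reading each right-hand side left to right until a non-nullable symbol is reached.

From Y → num:
  - num is a terminal: add 'num' and stop

Collecting: FIRST(Y) = { 'num' }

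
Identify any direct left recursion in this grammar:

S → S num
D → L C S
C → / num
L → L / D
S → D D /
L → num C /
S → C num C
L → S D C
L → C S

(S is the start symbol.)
Yes, S, L are left-recursive

Direct left recursion occurs when N → N α for some non-terminal N (the right-hand side begins with the left-hand side itself).

S → S num: LEFT RECURSIVE (starts with S)
D → L C S: starts with L
C → / num: starts with '/'
L → L / D: LEFT RECURSIVE (starts with L)
S → D D /: starts with D
L → num C /: starts with num
S → C num C: starts with C
L → S D C: starts with S
L → C S: starts with C

The grammar has direct left recursion on: S, L.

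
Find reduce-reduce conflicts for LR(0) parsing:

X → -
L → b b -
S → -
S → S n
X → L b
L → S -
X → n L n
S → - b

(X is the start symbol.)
A reduce-reduce conflict occurs when an LR(0) state has two complete items [A → α .] and [B → β .] — both call for a reduction, and with no lookahead the parser cannot choose between them.

Augment with X' → X and build the canonical LR(0) collection (I0 = CLOSURE({[X' → . X]}), then GOTO on every symbol after a dot until no new states appear). It has 16 states:
  I0: { [L → . S -], [L → . b b -], [S → . - b], [S → . -], [S → . S n], [X → . -], [X → . L b], [X → . n L n], [X' → . X] }  — shift
  I1: { [S → - . b], [S → - .], [X → - .] }  — shift, 2 reduces
  I2: { [X → L . b] }  — shift
  I3: { [L → S . -], [S → S . n] }  — shift
  I4: { [X' → X .] }  — accept
  I5: { [L → b . b -] }  — shift
  I6: { [L → . S -], [L → . b b -], [S → . - b], [S → . -], [S → . S n], [X → n . L n] }  — shift
  I7: { [S → - . b], [S → - .] }  — shift, reduce
  I8: { [X → n L . n] }  — shift
  I9: { [X → n L n .] }  — reduce
  I10: { [S → - b .] }  — reduce
  I11: { [L → b b . -] }  — shift
  I12: { [L → b b - .] }  — reduce
  I13: { [L → S - .] }  — reduce
  I14: { [S → S n .] }  — reduce
  I15: { [X → L b .] }  — reduce

I1 contains complete items [S → - .], [X → - .] — reduce-reduce conflict.

Answer: Yes — I1: [S → - .] vs [X → - .]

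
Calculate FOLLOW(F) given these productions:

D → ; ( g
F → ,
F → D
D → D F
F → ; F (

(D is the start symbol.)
{ $, '(', ',', ';' }

In D → D F: F is at the end, add FOLLOW(D)
In F → ; F (: F is followed by '(', add FIRST('(') \ {ε} = { '(' }

The FOLLOW sets referred to above (computed the same way, to a fixed point):
  FOLLOW(D) = { $, '(', ',', ';' }

Taking the union: FOLLOW(F) = { $, '(', ',', ';' }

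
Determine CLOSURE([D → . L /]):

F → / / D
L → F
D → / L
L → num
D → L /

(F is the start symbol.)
To compute CLOSURE, for each item [A → α.Bβ] where B is a non-terminal, add [B → .γ] for all productions B → γ; repeat for the newly added items until nothing changes.

Start with: [D → . L /]
  [D → . L /] has the dot before L: add [L → . F], [L → . num]
  [L → . F] has the dot before F: add [F → . / / D]
No further items can be added.

CLOSURE = { [D → . L /], [F → . / / D], [L → . F], [L → . num] }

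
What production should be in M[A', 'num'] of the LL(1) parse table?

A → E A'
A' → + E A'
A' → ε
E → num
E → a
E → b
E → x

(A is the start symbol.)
To find M[A', 'num'], we find productions for A' where 'num' is in the predict set (PREDICT(N → α) = (FIRST(α) \ {ε}) ∪ (FOLLOW(N) if α ⇒* ε)).

Relevant sets:
  FOLLOW(A') = { $ }

A' → + E A': PREDICT = { '+' }
A' → ε: PREDICT = { $ }

M[A', 'num'] is empty (no production applies)

Answer: Empty (error entry)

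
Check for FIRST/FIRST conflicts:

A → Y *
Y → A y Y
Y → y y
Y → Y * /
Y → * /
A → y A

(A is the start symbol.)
A FIRST/FIRST conflict occurs when two productions N → α and N → β for the same non-terminal have FIRST(α) ∩ FIRST(β) ≠ ∅ (with ε ∈ FIRST of a nullable right-hand side, so two nullable alternatives also conflict).

FIRST sets of the non-terminals at (or reachable through a nullable prefix from) the front of some alternative:
  FIRST(Y) = { '*', 'y' }
  FIRST(A) = { '*', 'y' }

Productions for A:
  A → Y *: FIRST = { '*', 'y' }
  A → y A: FIRST = { 'y' }
Productions for Y:
  Y → A y Y: FIRST = { '*', 'y' }
  Y → y y: FIRST = { 'y' }
  Y → Y * /: FIRST = { '*', 'y' }
  Y → * /: FIRST = { '*' }

Conflict for A: A → Y * and A → y A
  Overlap: { 'y' }
Conflict for Y: Y → A y Y and Y → y y
  Overlap: { 'y' }
Conflict for Y: Y → A y Y and Y → Y * /
  Overlap: { '*', 'y' }
Conflict for Y: Y → A y Y and Y → * /
  Overlap: { '*' }
Conflict for Y: Y → y y and Y → Y * /
  Overlap: { 'y' }
Conflict for Y: Y → Y * / and Y → * /
  Overlap: { '*' }

Answer: Yes. A → Y '*' / A → y A on { 'y' }; Y → A y Y / Y → y y on { 'y' }; Y → A y Y / Y → Y '*' '/' on { '*', 'y' }; Y → A y Y / Y → '*' '/' on { '*' }; Y → y y / Y → Y '*' '/' on { 'y' }; Y → Y '*' '/' / Y → '*' '/' on { '*' }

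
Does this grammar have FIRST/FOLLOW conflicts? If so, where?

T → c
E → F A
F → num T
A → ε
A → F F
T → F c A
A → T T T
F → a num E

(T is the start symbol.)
A FIRST/FOLLOW conflict occurs when a non-terminal N has a nullable alternative N → β (β ⇒* ε) and another alternative N → α with FIRST(α) ∩ FOLLOW(N) ≠ ∅: on such a lookahead the parser cannot decide between expanding α and letting N vanish via β.

Nullable non-terminals: A.
FIRST sets used below: FIRST(F) = { 'a', 'num' }, FIRST(T) = { 'a', 'c', 'num' }

A: nullable alternative(s) A → ε; FOLLOW(A) = { $, 'a', 'c', 'num' }
  A → ε: FIRST \ {ε} = { } — this is the only nullable alternative, skip
  A → F F: FIRST \ {ε} = { 'a', 'num' } — overlaps FOLLOW(A) on { 'a', 'num' }: CONFLICT
  A → T T T: FIRST \ {ε} = { 'a', 'c', 'num' } — overlaps FOLLOW(A) on { 'a', 'c', 'num' }: CONFLICT

E, F, T have no nullable alternative, so no FIRST/FOLLOW check is needed there.

So the grammar has 2 FIRST/FOLLOW conflicts (marked CONFLICT above).

Answer: Yes. A → F F with FOLLOW(A) on { 'a', 'num' }; A → T T T with FOLLOW(A) on { 'a', 'c', 'num' }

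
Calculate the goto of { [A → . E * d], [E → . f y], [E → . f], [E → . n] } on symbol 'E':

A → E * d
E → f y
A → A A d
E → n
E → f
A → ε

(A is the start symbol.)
GOTO(I, 'E') = CLOSURE({ [A → αX.β] : [A → α.Xβ] ∈ I, X = 'E' })

Items with dot before 'E', with the dot advanced:
  [A → . E * d] → [A → E . * d]
Closure adds nothing (no advanced item has the dot before a non-terminal).

GOTO = { [A → E . * d] }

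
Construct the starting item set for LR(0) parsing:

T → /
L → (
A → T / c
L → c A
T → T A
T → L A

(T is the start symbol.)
First, augment the grammar with T' → T
I₀ = CLOSURE({ [T' → . T] }):
  [T' → . T] has the dot before T: add [T → . /], [T → . T A], [T → . L A]
  [T → . L A] has the dot before L: add [L → . (], [L → . c A]
No further items can be added.

I₀ = { [L → . (], [L → . c A], [T → . /], [T → . L A], [T → . T A], [T' → . T] }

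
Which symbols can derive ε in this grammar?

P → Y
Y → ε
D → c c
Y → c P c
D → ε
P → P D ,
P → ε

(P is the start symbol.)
A non-terminal is nullable if it can derive ε (the empty string): either it has an ε-production, or it has a production whose right-hand side consists entirely of nullable non-terminals.

ε-productions: Y → ε, D → ε, P → ε
So Y, D, P are immediately nullable.
Every non-terminal is now nullable.
Nullable = { 'D', 'P', 'Y' }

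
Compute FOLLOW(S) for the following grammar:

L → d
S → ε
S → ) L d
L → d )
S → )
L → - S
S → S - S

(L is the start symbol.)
{ $, '-', 'd' }

To compute FOLLOW(S), find every occurrence of S on a right-hand side N → α S β: add FIRST(β) \ {ε}, and if β is empty or nullable also add FOLLOW(N). Iterate to a fixed point.

In L → - S: S is at the end, add FOLLOW(L)
In S → S - S: S is followed by '-' S, add FIRST('-' S) \ {ε} = { '-' }
In S → S - S: S is at the end; this adds FOLLOW(S) to itself — nothing new

The FOLLOW sets referred to above (computed the same way, to a fixed point):
  FOLLOW(L) = { $, 'd' }

Taking the union: FOLLOW(S) = { $, '-', 'd' }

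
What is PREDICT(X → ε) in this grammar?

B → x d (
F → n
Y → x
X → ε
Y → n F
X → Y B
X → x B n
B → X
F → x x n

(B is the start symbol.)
{ $, 'n' }

PREDICT(X → ε) = (FIRST(RHS) \ {ε}) ∪ (FOLLOW(X) if ε ∈ FIRST(RHS), i.e. RHS ⇒* ε)
The right-hand side is ε (FIRST(ε) = { ε }), so the predict set is FOLLOW(X) = { $, 'n' }
PREDICT(X → ε) = { $, 'n' }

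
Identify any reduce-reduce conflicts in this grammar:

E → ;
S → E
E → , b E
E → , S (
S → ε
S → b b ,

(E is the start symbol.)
Augment with E' → E and build the canonical LR(0) collection (I0 = CLOSURE({[E' → . E]}), then GOTO on every symbol after a dot until no new states appear). It has 11 states:
  I0: { [E → . , S (], [E → . , b E], [E → . ;], [E' → . E] }  — shift
  I1: { [E → , . S (], [E → , . b E], [E → . , S (], [E → . , b E], [E → . ;], [S → . E], [S → . b b ,], [S → .] }  — shift, reduce
  I2: { [E → ; .] }  — reduce
  I3: { [E' → E .] }  — accept
  I4: { [S → E .] }  — reduce
  I5: { [E → , S . (] }  — shift
  I6: { [E → , b . E], [E → . , S (], [E → . , b E], [E → . ;], [S → b . b ,] }  — shift
  I7: { [E → , b E .] }  — reduce
  I8: { [S → b b . ,] }  — shift
  I9: { [S → b b , .] }  — reduce
  I10: { [E → , S ( .] }  — reduce

No state contains more than one complete item.

Answer: No reduce-reduce conflicts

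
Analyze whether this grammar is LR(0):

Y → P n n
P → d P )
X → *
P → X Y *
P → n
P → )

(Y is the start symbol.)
Yes, the grammar is LR(0)

Augment with Y' → Y and build the canonical LR(0) collection (I0 = CLOSURE({[Y' → . Y]}), then GOTO on every symbol after a dot until no new states appear). It has 14 states:
  I0: { [P → . )], [P → . X Y *], [P → . d P )], [P → . n], [X → . *], [Y → . P n n], [Y' → . Y] }  — shift
  I1: { [P → ) .] }  — reduce
  I2: { [X → * .] }  — reduce
  I3: { [Y → P . n n] }  — shift
  I4: { [P → . )], [P → . X Y *], [P → . d P )], [P → . n], [P → X . Y *], [X → . *], [Y → . P n n] }  — shift
  I5: { [Y' → Y .] }  — accept
  I6: { [P → . )], [P → . X Y *], [P → . d P )], [P → . n], [P → d . P )], [X → . *] }  — shift
  I7: { [P → n .] }  — reduce
  I8: { [P → d P . )] }  — shift
  I9: { [P → d P ) .] }  — reduce
  I10: { [P → X Y . *] }  — shift
  I11: { [P → X Y * .] }  — reduce
  I12: { [Y → P n . n] }  — shift
  I13: { [Y → P n n .] }  — reduce

Every state is either a pure shift/goto state or contains exactly one complete item and nothing to shift — no conflicts. The grammar is LR(0).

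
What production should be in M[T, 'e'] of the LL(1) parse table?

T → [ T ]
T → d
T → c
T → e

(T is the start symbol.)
T → e

To find M[T, 'e'], we find productions for T where 'e' is in the predict set (PREDICT(N → α) = (FIRST(α) \ {ε}) ∪ (FOLLOW(N) if α ⇒* ε)).

T → [ T ]: PREDICT = { '[' }
T → d: PREDICT = { 'd' }
T → c: PREDICT = { 'c' }
T → e: PREDICT = { 'e' }
  'e' is in predict set, so this production goes in M[T, 'e']

M[T, 'e'] = T → e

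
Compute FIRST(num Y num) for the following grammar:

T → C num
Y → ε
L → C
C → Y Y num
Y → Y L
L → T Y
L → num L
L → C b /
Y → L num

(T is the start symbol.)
To compute FIRST(num Y num), process the symbols left to right:
Symbol num is a terminal. Add 'num' and stop.
FIRST(num Y num) = { 'num' }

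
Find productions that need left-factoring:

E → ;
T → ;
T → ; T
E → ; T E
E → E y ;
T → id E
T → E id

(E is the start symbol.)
Left-factoring is needed when two productions for the same non-terminal
share a common prefix on the right-hand side.

Productions for E:
  E → ;
  E → ; T E
  E → E y ;
Productions for T:
  T → ;
  T → ; T
  T → id E
  T → E id

Found common prefix ';' in productions for E
Found common prefix ';' in productions for T

Answer: Yes, E has productions with common prefix ';'; T has productions with common prefix ';'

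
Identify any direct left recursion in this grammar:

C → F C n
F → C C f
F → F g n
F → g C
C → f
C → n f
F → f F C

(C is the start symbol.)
C → F C n: starts with F
F → C C f: starts with C
F → F g n: LEFT RECURSIVE (starts with F)
F → g C: starts with g
C → f: starts with f
C → n f: starts with n
F → f F C: starts with f

The grammar has direct left recursion on: F.

Answer: Yes, F is left-recursive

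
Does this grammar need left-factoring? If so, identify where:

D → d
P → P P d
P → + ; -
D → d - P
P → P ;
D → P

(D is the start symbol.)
Left-factoring is needed when two productions for the same non-terminal
share a common prefix on the right-hand side.

Productions for D:
  D → d
  D → d - P
  D → P
Productions for P:
  P → P P d
  P → + ; -
  P → P ;

Found common prefix 'd' in productions for D
Found common prefix 'P' in productions for P

Answer: Yes, D has productions with common prefix 'd'; P has productions with common prefix 'P'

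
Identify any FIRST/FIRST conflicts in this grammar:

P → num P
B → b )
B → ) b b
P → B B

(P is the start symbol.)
No FIRST/FIRST conflicts.

A FIRST/FIRST conflict occurs when two productions N → α and N → β for the same non-terminal have FIRST(α) ∩ FIRST(β) ≠ ∅ (with ε ∈ FIRST of a nullable right-hand side, so two nullable alternatives also conflict).

FIRST sets of the non-terminals at (or reachable through a nullable prefix from) the front of some alternative:
  FIRST(B) = { ')', 'b' }

Productions for P:
  P → num P: FIRST = { 'num' }
  P → B B: FIRST = { ')', 'b' }
Productions for B:
  B → b ): FIRST = { 'b' }
  B → ) b b: FIRST = { ')' }

All alternatives of each non-terminal have pairwise disjoint FIRST sets.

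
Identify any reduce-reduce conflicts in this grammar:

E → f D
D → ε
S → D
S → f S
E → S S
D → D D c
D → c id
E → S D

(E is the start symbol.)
Yes — I1: [D → .] vs [S → D .]; I6: [D → .] vs [E → f D .]; I12: [D → .] vs [E → S D .]

A reduce-reduce conflict occurs when an LR(0) state has two complete items [A → α .] and [B → β .] — both call for a reduction, and with no lookahead the parser cannot choose between them.

Augment with E' → E and build the canonical LR(0) collection (I0 = CLOSURE({[E' → . E]}), then GOTO on every symbol after a dot until no new states appear). It has 14 states:
  I0: { [D → . D D c], [D → . c id], [D → .], [E → . S D], [E → . S S], [E → . f D], [E' → . E], [S → . D], [S → . f S] }  — shift, reduce
  I1: { [D → . D D c], [D → . c id], [D → .], [D → D . D c], [S → D .] }  — shift, 2 reduces
  I2: { [E' → E .] }  — accept
  I3: { [D → . D D c], [D → . c id], [D → .], [E → S . D], [E → S . S], [S → . D], [S → . f S] }  — shift, reduce
  I4: { [D → c . id] }  — shift
  I5: { [D → . D D c], [D → . c id], [D → .], [E → f . D], [S → . D], [S → . f S], [S → f . S] }  — shift, reduce
  I6: { [D → . D D c], [D → . c id], [D → .], [D → D . D c], [E → f D .], [S → D .] }  — shift, 3 reduces
  I7: { [S → f S .] }  — reduce
  I8: { [D → . D D c], [D → . c id], [D → .], [S → . D], [S → . f S], [S → f . S] }  — shift, reduce
  I9: { [D → . D D c], [D → . c id], [D → .], [D → D . D c], [D → D D . c] }  — shift, reduce
  I10: { [D → D D c .], [D → c . id] }  — shift, reduce
  I11: { [D → c id .] }  — reduce
  I12: { [D → . D D c], [D → . c id], [D → .], [D → D . D c], [E → S D .], [S → D .] }  — shift, 3 reduces
  I13: { [E → S S .] }  — reduce

I1 contains complete items [D → .], [S → D .] — reduce-reduce conflict.
I6 contains complete items [D → .], [E → f D .], [S → D .] — reduce-reduce conflict.
I12 contains complete items [D → .], [E → S D .], [S → D .] — reduce-reduce conflict.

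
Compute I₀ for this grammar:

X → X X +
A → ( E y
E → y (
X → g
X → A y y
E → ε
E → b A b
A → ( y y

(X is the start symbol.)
{ [A → . ( E y], [A → . ( y y], [X → . A y y], [X → . X X +], [X → . g], [X' → . X] }

First, augment the grammar with X' → X
I₀ = CLOSURE({ [X' → . X] }):
  [X' → . X] has the dot before X: add [X → . X X +], [X → . g], [X → . A y y]
  [X → . A y y] has the dot before A: add [A → . ( E y], [A → . ( y y]
No further items can be added.

I₀ = { [A → . ( E y], [A → . ( y y], [X → . A y y], [X → . X X +], [X → . g], [X' → . X] }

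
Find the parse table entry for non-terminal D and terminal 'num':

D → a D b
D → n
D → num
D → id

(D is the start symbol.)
To find M[D, 'num'], we find productions for D where 'num' is in the predict set (PREDICT(N → α) = (FIRST(α) \ {ε}) ∪ (FOLLOW(N) if α ⇒* ε)).

D → a D b: PREDICT = { 'a' }
D → n: PREDICT = { 'n' }
D → num: PREDICT = { 'num' }
  'num' is in predict set, so this production goes in M[D, 'num']
D → id: PREDICT = { 'id' }

M[D, 'num'] = D → num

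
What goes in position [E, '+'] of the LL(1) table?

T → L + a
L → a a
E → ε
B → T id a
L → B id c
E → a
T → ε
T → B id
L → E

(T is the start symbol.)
To find M[E, '+'], we find productions for E where '+' is in the predict set (PREDICT(N → α) = (FIRST(α) \ {ε}) ∪ (FOLLOW(N) if α ⇒* ε)).

Relevant sets:
  FOLLOW(E) = { '+' }

E → ε: PREDICT = { '+' }
  '+' is in predict set, so this production goes in M[E, '+']
E → a: PREDICT = { 'a' }

M[E, '+'] = E → ε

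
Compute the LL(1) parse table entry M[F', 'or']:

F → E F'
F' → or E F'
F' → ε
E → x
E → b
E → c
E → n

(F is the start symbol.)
F' → or E F'

To find M[F', 'or'], we find productions for F' where 'or' is in the predict set (PREDICT(N → α) = (FIRST(α) \ {ε}) ∪ (FOLLOW(N) if α ⇒* ε)).

Relevant sets:
  FOLLOW(F') = { $ }

F' → or E F': PREDICT = { 'or' }
  'or' is in predict set, so this production goes in M[F', 'or']
F' → ε: PREDICT = { $ }

M[F', 'or'] = F' → or E F'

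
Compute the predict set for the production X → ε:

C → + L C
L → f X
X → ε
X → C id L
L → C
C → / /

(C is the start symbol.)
{ '+', '/' }

PREDICT(X → ε) = (FIRST(RHS) \ {ε}) ∪ (FOLLOW(X) if ε ∈ FIRST(RHS), i.e. RHS ⇒* ε)
The right-hand side is ε (FIRST(ε) = { ε }), so the predict set is FOLLOW(X) = { '+', '/' }
PREDICT(X → ε) = { '+', '/' }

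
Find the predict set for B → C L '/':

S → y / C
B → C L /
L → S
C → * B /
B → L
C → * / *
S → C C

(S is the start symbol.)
PREDICT(B → C L '/') = (FIRST(RHS) \ {ε}) ∪ (FOLLOW(B) if ε ∈ FIRST(RHS), i.e. RHS ⇒* ε)
FIRST(C) = { '*' }
FIRST(C L '/') = { '*' }
ε ∉ FIRST(C L '/'), so FOLLOW(B) is not added.
PREDICT(B → C L '/') = { '*' }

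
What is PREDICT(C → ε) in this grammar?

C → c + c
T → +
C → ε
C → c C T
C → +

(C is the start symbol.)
PREDICT(C → ε) = (FIRST(RHS) \ {ε}) ∪ (FOLLOW(C) if ε ∈ FIRST(RHS), i.e. RHS ⇒* ε)
The right-hand side is ε (FIRST(ε) = { ε }), so the predict set is FOLLOW(C) = { $, '+' }
PREDICT(C → ε) = { $, '+' }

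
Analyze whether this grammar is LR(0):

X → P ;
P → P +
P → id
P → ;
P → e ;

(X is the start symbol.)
A grammar is LR(0) if no state in the canonical LR(0) collection has:
  - both a shift item (dot before a terminal) and a complete item (shift-reduce conflict), or
  - two or more complete items (reduce-reduce conflict; the accept item [X' → X .] counts as a complete item here).

Augment with X' → X and build the canonical LR(0) collection (I0 = CLOSURE({[X' → . X]}), then GOTO on every symbol after a dot until no new states appear). It has 9 states:
  I0: { [P → . ;], [P → . P +], [P → . e ;], [P → . id], [X → . P ;], [X' → . X] }  — shift
  I1: { [P → ; .] }  — reduce
  I2: { [P → P . +], [X → P . ;] }  — shift
  I3: { [X' → X .] }  — accept
  I4: { [P → e . ;] }  — shift
  I5: { [P → id .] }  — reduce
  I6: { [P → e ; .] }  — reduce
  I7: { [P → P + .] }  — reduce
  I8: { [X → P ; .] }  — reduce

Every state is either a pure shift/goto state or contains exactly one complete item and nothing to shift — no conflicts. The grammar is LR(0).

Answer: Yes, the grammar is LR(0)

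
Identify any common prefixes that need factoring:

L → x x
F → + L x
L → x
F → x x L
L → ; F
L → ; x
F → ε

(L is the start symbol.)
Left-factoring is needed when two productions for the same non-terminal
share a common prefix on the right-hand side.

Productions for L:
  L → x x
  L → x
  L → ; F
  L → ; x
Productions for F:
  F → + L x
  F → x x L
  F → ε

Found common prefix 'x' in productions for L
Found common prefix ';' in productions for L

Answer: Yes, L has productions with common prefix 'x'; L has productions with common prefix ';'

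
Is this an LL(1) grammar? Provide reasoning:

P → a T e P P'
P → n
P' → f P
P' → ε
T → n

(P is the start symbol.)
A grammar is LL(1) if for each non-terminal N with multiple productions, the predict sets of those productions are pairwise disjoint, where PREDICT(N → α) = (FIRST(α) \ {ε}) ∪ (FOLLOW(N) if α ⇒* ε).

Relevant sets:
  FOLLOW(P') = { $, 'f' }

For P:
  PREDICT(P → a T e P P') = { 'a' }
  PREDICT(P → n) = { 'n' }
For P':
  PREDICT(P' → f P) = { 'f' }
  PREDICT(P' → ε) = { $, 'f' }
T has a single production, so nothing to check there.

Conflict found: Predict set conflict for P': { 'f' }
The grammar is NOT LL(1).

Answer: No. Predict set conflict for P': { 'f' }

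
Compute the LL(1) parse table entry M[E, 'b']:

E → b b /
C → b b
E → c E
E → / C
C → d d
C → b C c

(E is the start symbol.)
To find M[E, 'b'], we find productions for E where 'b' is in the predict set (PREDICT(N → α) = (FIRST(α) \ {ε}) ∪ (FOLLOW(N) if α ⇒* ε)).

E → b b /: PREDICT = { 'b' }
  'b' is in predict set, so this production goes in M[E, 'b']
E → c E: PREDICT = { 'c' }
E → / C: PREDICT = { '/' }

M[E, 'b'] = E → b b /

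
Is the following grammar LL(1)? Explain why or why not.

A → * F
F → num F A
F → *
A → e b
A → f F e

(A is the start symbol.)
Yes, the grammar is LL(1).

A grammar is LL(1) if for each non-terminal N with multiple productions, the predict sets of those productions are pairwise disjoint, where PREDICT(N → α) = (FIRST(α) \ {ε}) ∪ (FOLLOW(N) if α ⇒* ε).

For A:
  PREDICT(A → '*' F) = { '*' }
  PREDICT(A → e b) = { 'e' }
  PREDICT(A → f F e) = { 'f' }
For F:
  PREDICT(F → num F A) = { 'num' }
  PREDICT(F → '*') = { '*' }

All predict sets are disjoint. The grammar IS LL(1).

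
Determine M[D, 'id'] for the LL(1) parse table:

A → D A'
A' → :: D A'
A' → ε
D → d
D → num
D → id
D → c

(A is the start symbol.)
To find M[D, 'id'], we find productions for D where 'id' is in the predict set (PREDICT(N → α) = (FIRST(α) \ {ε}) ∪ (FOLLOW(N) if α ⇒* ε)).

D → d: PREDICT = { 'd' }
D → num: PREDICT = { 'num' }
D → id: PREDICT = { 'id' }
  'id' is in predict set, so this production goes in M[D, 'id']
D → c: PREDICT = { 'c' }

M[D, 'id'] = D → id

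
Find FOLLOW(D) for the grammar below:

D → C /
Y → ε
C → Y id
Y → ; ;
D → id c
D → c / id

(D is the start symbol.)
D is the start symbol, so $ ∈ FOLLOW(D).
D does not occur on any right-hand side.

Taking the union: FOLLOW(D) = { $ }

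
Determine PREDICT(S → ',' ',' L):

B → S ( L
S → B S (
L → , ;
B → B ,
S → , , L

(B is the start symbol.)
{ ',' }

PREDICT(S → ',' ',' L) = (FIRST(RHS) \ {ε}) ∪ (FOLLOW(S) if ε ∈ FIRST(RHS), i.e. RHS ⇒* ε)
FIRST(',' ',' L) = { ',' }
ε ∉ FIRST(',' ',' L), so FOLLOW(S) is not added.
PREDICT(S → ',' ',' L) = { ',' }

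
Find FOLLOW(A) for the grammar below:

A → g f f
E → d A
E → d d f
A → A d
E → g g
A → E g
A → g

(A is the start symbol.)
{ $, 'd', 'g' }

To compute FOLLOW(A), find every occurrence of A on a right-hand side N → α A β: add FIRST(β) \ {ε}, and if β is empty or nullable also add FOLLOW(N). Iterate to a fixed point.

A is the start symbol, so $ ∈ FOLLOW(A).
In E → d A: A is at the end, add FOLLOW(E)
In A → A d: A is followed by d, add FIRST(d) \ {ε} = { 'd' }

The FOLLOW sets referred to above (computed the same way, to a fixed point):
  FOLLOW(E) = { 'g' }

Taking the union: FOLLOW(A) = { $, 'd', 'g' }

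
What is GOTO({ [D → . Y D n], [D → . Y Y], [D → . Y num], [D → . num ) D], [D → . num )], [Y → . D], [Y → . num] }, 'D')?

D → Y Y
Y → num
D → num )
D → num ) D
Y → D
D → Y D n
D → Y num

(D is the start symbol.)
{ [Y → D .] }

GOTO(I, 'D') = CLOSURE({ [A → αX.β] : [A → α.Xβ] ∈ I, X = 'D' })

Items with dot before 'D', with the dot advanced:
  [Y → . D] → [Y → D .]
Closure adds nothing (no advanced item has the dot before a non-terminal).

GOTO = { [Y → D .] }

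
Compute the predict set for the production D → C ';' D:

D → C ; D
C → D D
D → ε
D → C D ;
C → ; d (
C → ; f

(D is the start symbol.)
{ ';' }

PREDICT(D → C ';' D) = (FIRST(RHS) \ {ε}) ∪ (FOLLOW(D) if ε ∈ FIRST(RHS), i.e. RHS ⇒* ε)
FIRST(C) = { ';', ε }
FIRST(C ';' D) = { ';' }
ε ∉ FIRST(C ';' D), so FOLLOW(D) is not added.
PREDICT(D → C ';' D) = { ';' }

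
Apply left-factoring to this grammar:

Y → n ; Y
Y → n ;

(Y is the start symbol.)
Y → n ; Y'
Y' → Y
Y' → ε

Left-factoring transforms A → αβ₁ | αβ₂ into A → αA' and A' → β₁ | β₂
(α is the longest common prefix among the alternatives). Repeat until
no nonterminal has two alternatives with a common prefix.

Round 1: Y has alternatives sharing prefix 'n ;'. Introduce Y': Y → n ; Y'
  Add: Y' → Y
  Add: Y' → ε

No remaining common prefixes — done.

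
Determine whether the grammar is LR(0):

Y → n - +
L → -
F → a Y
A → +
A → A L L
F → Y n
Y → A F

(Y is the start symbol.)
A grammar is LR(0) if no state in the canonical LR(0) collection has:
  - both a shift item (dot before a terminal) and a complete item (shift-reduce conflict), or
  - two or more complete items (reduce-reduce conflict; the accept item [Y' → Y .] counts as a complete item here).

Augment with Y' → Y and build the canonical LR(0) collection (I0 = CLOSURE({[Y' → . Y]}), then GOTO on every symbol after a dot until no new states appear). It has 15 states:
  I0: { [A → . +], [A → . A L L], [Y → . A F], [Y → . n - +], [Y' → . Y] }  — shift
  I1: { [A → + .] }  — reduce
  I2: { [A → . +], [A → . A L L], [A → A . L L], [F → . Y n], [F → . a Y], [L → . -], [Y → . A F], [Y → . n - +], [Y → A . F] }  — shift
  I3: { [Y' → Y .] }  — accept
  I4: { [Y → n . - +] }  — shift
  I5: { [Y → n - . +] }  — shift
  I6: { [Y → n - + .] }  — reduce
  I7: { [L → - .] }  — reduce
  I8: { [Y → A F .] }  — reduce
  I9: { [A → A L . L], [L → . -] }  — shift
  I10: { [F → Y . n] }  — shift
  I11: { [A → . +], [A → . A L L], [F → a . Y], [Y → . A F], [Y → . n - +] }  — shift
  I12: { [F → a Y .] }  — reduce
  I13: { [F → Y n .] }  — reduce
  I14: { [A → A L L .] }  — reduce

Every state is either a pure shift/goto state or contains exactly one complete item and nothing to shift — no conflicts. The grammar is LR(0).

Answer: Yes, the grammar is LR(0)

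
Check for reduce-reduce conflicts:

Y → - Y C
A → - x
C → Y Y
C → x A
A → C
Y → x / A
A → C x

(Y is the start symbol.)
No reduce-reduce conflicts

Augment with Y' → Y and build the canonical LR(0) collection (I0 = CLOSURE({[Y' → . Y]}), then GOTO on every symbol after a dot until no new states appear). It has 16 states:
  I0: { [Y → . - Y C], [Y → . x / A], [Y' → . Y] }  — shift
  I1: { [Y → - . Y C], [Y → . - Y C], [Y → . x / A] }  — shift
  I2: { [Y' → Y .] }  — accept
  I3: { [Y → x . / A] }  — shift
  I4: { [A → . - x], [A → . C x], [A → . C], [C → . Y Y], [C → . x A], [Y → . - Y C], [Y → . x / A], [Y → x / . A] }  — shift
  I5: { [A → - . x], [Y → - . Y C], [Y → . - Y C], [Y → . x / A] }  — shift
  I6: { [Y → x / A .] }  — reduce
  I7: { [A → C . x], [A → C .] }  — shift, reduce
  I8: { [C → Y . Y], [Y → . - Y C], [Y → . x / A] }  — shift
  I9: { [A → . - x], [A → . C x], [A → . C], [C → . Y Y], [C → . x A], [C → x . A], [Y → . - Y C], [Y → . x / A], [Y → x . / A] }  — shift
  I10: { [C → x A .] }  — reduce
  I11: { [C → Y Y .] }  — reduce
  I12: { [A → C x .] }  — reduce
  I13: { [C → . Y Y], [C → . x A], [Y → - Y . C], [Y → . - Y C], [Y → . x / A] }  — shift
  I14: { [A → - x .], [Y → x . / A] }  — shift, reduce
  I15: { [Y → - Y C .] }  — reduce

No state contains more than one complete item.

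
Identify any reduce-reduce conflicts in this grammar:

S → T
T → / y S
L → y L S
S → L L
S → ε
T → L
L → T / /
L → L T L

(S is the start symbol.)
Augment with S' → S and build the canonical LR(0) collection (I0 = CLOSURE({[S' → . S]}), then GOTO on every symbol after a dot until no new states appear). It has 19 states:
  I0: { [L → . L T L], [L → . T / /], [L → . y L S], [S → . L L], [S → . T], [S → .], [S' → . S], [T → . / y S], [T → . L] }  — shift, reduce
  I1: { [T → / . y S] }  — shift
  I2: { [L → . L T L], [L → . T / /], [L → . y L S], [L → L . T L], [S → L . L], [T → . / y S], [T → . L], [T → L .] }  — shift, reduce
  I3: { [S' → S .] }  — accept
  I4: { [L → T . / /], [S → T .] }  — shift, reduce
  I5: { [L → . L T L], [L → . T / /], [L → . y L S], [L → y . L S], [T → . / y S], [T → . L] }  — shift
  I6: { [L → . L T L], [L → . T / /], [L → . y L S], [L → L . T L], [L → y L . S], [S → . L L], [S → . T], [S → .], [T → . / y S], [T → . L], [T → L .] }  — shift, 2 reduces
  I7: { [L → T . / /] }  — shift
  I8: { [L → T / . /] }  — shift
  I9: { [L → T / / .] }  — reduce
  I10: { [L → y L S .] }  — reduce
  I11: { [L → . L T L], [L → . T / /], [L → . y L S], [L → L T . L], [L → T . / /], [S → T .], [T → . / y S], [T → . L] }  — shift, reduce
  I12: { [L → T / . /], [T → / . y S] }  — shift
  I13: { [L → . L T L], [L → . T / /], [L → . y L S], [L → L . T L], [L → L T L .], [T → . / y S], [T → . L], [T → L .] }  — shift, 2 reduces
  I14: { [L → . L T L], [L → . T / /], [L → . y L S], [L → L . T L], [T → . / y S], [T → . L], [T → L .] }  — shift, reduce
  I15: { [L → . L T L], [L → . T / /], [L → . y L S], [L → L T . L], [L → T . / /], [T → . / y S], [T → . L] }  — shift
  I16: { [L → . L T L], [L → . T / /], [L → . y L S], [S → . L L], [S → . T], [S → .], [T → . / y S], [T → . L], [T → / y . S] }  — shift, reduce
  I17: { [T → / y S .] }  — reduce
  I18: { [L → . L T L], [L → . T / /], [L → . y L S], [L → L . T L], [S → L L .], [T → . / y S], [T → . L], [T → L .] }  — shift, 2 reduces

I6 contains complete items [S → .], [T → L .] — reduce-reduce conflict.
I13 contains complete items [L → L T L .], [T → L .] — reduce-reduce conflict.
I18 contains complete items [S → L L .], [T → L .] — reduce-reduce conflict.

Answer: Yes — I6: [S → .] vs [T → L .]; I13: [L → L T L .] vs [T → L .]; I18: [S → L L .] vs [T → L .]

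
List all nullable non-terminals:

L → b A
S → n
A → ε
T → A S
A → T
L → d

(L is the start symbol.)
A non-terminal is nullable if it can derive ε (the empty string): either it has an ε-production, or it has a production whose right-hand side consists entirely of nullable non-terminals.

ε-productions: A → ε
So A is immediately nullable.
No further non-terminal can be added: every production for the remaining non-terminals contains a terminal or a non-nullable non-terminal.
Nullable = { 'A' }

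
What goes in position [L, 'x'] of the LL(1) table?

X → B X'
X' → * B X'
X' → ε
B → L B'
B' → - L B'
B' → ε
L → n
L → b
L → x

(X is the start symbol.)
L → x

To find M[L, 'x'], we find productions for L where 'x' is in the predict set (PREDICT(N → α) = (FIRST(α) \ {ε}) ∪ (FOLLOW(N) if α ⇒* ε)).

L → n: PREDICT = { 'n' }
L → b: PREDICT = { 'b' }
L → x: PREDICT = { 'x' }
  'x' is in predict set, so this production goes in M[L, 'x']

M[L, 'x'] = L → x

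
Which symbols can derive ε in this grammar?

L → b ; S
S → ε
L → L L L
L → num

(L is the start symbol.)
{ 'S' }

A non-terminal is nullable if it can derive ε (the empty string): either it has an ε-production, or it has a production whose right-hand side consists entirely of nullable non-terminals.

ε-productions: S → ε
So S is immediately nullable.
No further non-terminal can be added: every production for the remaining non-terminals contains a terminal or a non-nullable non-terminal.
Nullable = { 'S' }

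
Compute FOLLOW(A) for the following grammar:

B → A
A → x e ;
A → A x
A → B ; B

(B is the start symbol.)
To compute FOLLOW(A), find every occurrence of A on a right-hand side N → α A β: add FIRST(β) \ {ε}, and if β is empty or nullable also add FOLLOW(N). Iterate to a fixed point.

In B → A: A is at the end, add FOLLOW(B)
In A → A x: A is followed by x, add FIRST(x) \ {ε} = { 'x' }

The FOLLOW sets referred to above (computed the same way, to a fixed point):
  FOLLOW(B) = { $, ';', 'x' }

Taking the union: FOLLOW(A) = { $, ';', 'x' }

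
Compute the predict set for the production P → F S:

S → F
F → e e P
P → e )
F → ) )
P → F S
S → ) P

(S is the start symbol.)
PREDICT(P → F S) = (FIRST(RHS) \ {ε}) ∪ (FOLLOW(P) if ε ∈ FIRST(RHS), i.e. RHS ⇒* ε)
FIRST(F) = { ')', 'e' }
FIRST(F S) = { ')', 'e' }
ε ∉ FIRST(F S), so FOLLOW(P) is not added.
PREDICT(P → F S) = { ')', 'e' }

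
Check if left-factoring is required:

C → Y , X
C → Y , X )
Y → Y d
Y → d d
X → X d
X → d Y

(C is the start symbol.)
Yes, C has productions with common prefix 'Y , X'

Left-factoring is needed when two productions for the same non-terminal
share a common prefix on the right-hand side.

Productions for C:
  C → Y , X
  C → Y , X )
Productions for Y:
  Y → Y d
  Y → d d
Productions for X:
  X → X d
  X → d Y

Found common prefix 'Y , X' in productions for C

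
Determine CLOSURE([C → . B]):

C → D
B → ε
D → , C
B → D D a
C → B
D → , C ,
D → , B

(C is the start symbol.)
{ [B → . D D a], [B → .], [C → . B], [D → . , B], [D → . , C ,], [D → . , C] }

To compute CLOSURE, for each item [A → α.Bβ] where B is a non-terminal, add [B → .γ] for all productions B → γ; repeat for the newly added items until nothing changes.

Start with: [C → . B]
  [C → . B] has the dot before B: add [B → .], [B → . D D a]
  [B → . D D a] has the dot before D: add [D → . , C], [D → . , C ,], [D → . , B]
No further items can be added.

CLOSURE = { [B → . D D a], [B → .], [C → . B], [D → . , B], [D → . , C ,], [D → . , C] }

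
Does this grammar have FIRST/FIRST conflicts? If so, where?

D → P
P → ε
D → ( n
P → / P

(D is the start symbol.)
No FIRST/FIRST conflicts.

A FIRST/FIRST conflict occurs when two productions N → α and N → β for the same non-terminal have FIRST(α) ∩ FIRST(β) ≠ ∅ (with ε ∈ FIRST of a nullable right-hand side, so two nullable alternatives also conflict).

FIRST sets of the non-terminals at (or reachable through a nullable prefix from) the front of some alternative:
  FIRST(P) = { '/', ε }

Productions for D:
  D → P: FIRST = { '/', ε }
  D → ( n: FIRST = { '(' }
Productions for P:
  P → ε: FIRST = { ε }
  P → / P: FIRST = { '/' }

All alternatives of each non-terminal have pairwise disjoint FIRST sets.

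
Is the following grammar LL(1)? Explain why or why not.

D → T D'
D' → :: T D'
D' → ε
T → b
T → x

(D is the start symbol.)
Yes, the grammar is LL(1).

A grammar is LL(1) if for each non-terminal N with multiple productions, the predict sets of those productions are pairwise disjoint, where PREDICT(N → α) = (FIRST(α) \ {ε}) ∪ (FOLLOW(N) if α ⇒* ε).

Relevant sets:
  FOLLOW(D') = { $ }

For D':
  PREDICT(D' → :: T D') = { '::' }
  PREDICT(D' → ε) = { $ }
For T:
  PREDICT(T → b) = { 'b' }
  PREDICT(T → x) = { 'x' }
D has a single production, so nothing to check there.

All predict sets are disjoint. The grammar IS LL(1).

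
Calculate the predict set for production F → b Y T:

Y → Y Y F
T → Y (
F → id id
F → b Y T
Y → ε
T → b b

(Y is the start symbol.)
PREDICT(F → b Y T) = (FIRST(RHS) \ {ε}) ∪ (FOLLOW(F) if ε ∈ FIRST(RHS), i.e. RHS ⇒* ε)
FIRST(b Y T) = { 'b' }
ε ∉ FIRST(b Y T), so FOLLOW(F) is not added.
PREDICT(F → b Y T) = { 'b' }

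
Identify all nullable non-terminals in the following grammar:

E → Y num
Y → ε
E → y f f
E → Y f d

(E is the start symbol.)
A non-terminal is nullable if it can derive ε (the empty string): either it has an ε-production, or it has a production whose right-hand side consists entirely of nullable non-terminals.

ε-productions: Y → ε
So Y is immediately nullable.
No further non-terminal can be added: every production for the remaining non-terminals contains a terminal or a non-nullable non-terminal.
Nullable = { 'Y' }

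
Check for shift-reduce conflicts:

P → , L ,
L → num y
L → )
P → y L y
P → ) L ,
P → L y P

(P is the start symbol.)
Yes — I1: [L → ) .] vs [L → . )]

A shift-reduce conflict occurs when an LR(0) state has both:
  - a complete (reduce) item [A → α .] (dot at the end), and
  - a shift item [B → β . c γ] (dot before a terminal).

Augment with P' → P and build the canonical LR(0) collection (I0 = CLOSURE({[P' → . P]}), then GOTO on every symbol after a dot until no new states appear). It has 17 states:
  I0: { [L → . )], [L → . num y], [P → . ) L ,], [P → . , L ,], [P → . L y P], [P → . y L y], [P' → . P] }  — shift
  I1: { [L → ) .], [L → . )], [L → . num y], [P → ) . L ,] }  — shift, reduce
  I2: { [L → . )], [L → . num y], [P → , . L ,] }  — shift
  I3: { [P → L . y P] }  — shift
  I4: { [P' → P .] }  — accept
  I5: { [L → num . y] }  — shift
  I6: { [L → . )], [L → . num y], [P → y . L y] }  — shift
  I7: { [L → ) .] }  — reduce
  I8: { [P → y L . y] }  — shift
  I9: { [P → y L y .] }  — reduce
  I10: { [L → num y .] }  — reduce
  I11: { [L → . )], [L → . num y], [P → . ) L ,], [P → . , L ,], [P → . L y P], [P → . y L y], [P → L y . P] }  — shift
  I12: { [P → L y P .] }  — reduce
  I13: { [P → , L . ,] }  — shift
  I14: { [P → , L , .] }  — reduce
  I15: { [P → ) L . ,] }  — shift
  I16: { [P → ) L , .] }  — reduce

I1 contains reduce item [L → ) .] and shift items [L → . )], [L → . num y] — shift-reduce conflict.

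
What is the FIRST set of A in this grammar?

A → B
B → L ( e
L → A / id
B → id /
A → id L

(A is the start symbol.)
{ 'id' }

FIRST sets of the other non-terminals involved (by the same procedure, iterated to a fixed point):
  FIRST(B) = { 'id' }

From A → B:
  - B is a non-terminal: add FIRST(B) \ {ε} = { 'id' }
    B is not nullable, so stop
From A → id L:
  - id is a terminal: add 'id' and stop

Collecting: FIRST(A) = { 'id' }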